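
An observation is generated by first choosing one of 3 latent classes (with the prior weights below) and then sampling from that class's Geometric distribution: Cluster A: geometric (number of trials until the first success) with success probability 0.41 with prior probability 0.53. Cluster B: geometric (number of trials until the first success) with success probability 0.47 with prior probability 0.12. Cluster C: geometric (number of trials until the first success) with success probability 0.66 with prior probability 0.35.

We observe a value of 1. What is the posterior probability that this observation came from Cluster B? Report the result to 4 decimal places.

0.1117

P(component k | x) = w_k·f_k(x) / marginal(x), where marginal(x) = Σ_j w_j·f_j(x).
Component likelihoods at x = 1:
  L_A = 0.41·(1−0.41)^0 = 0.41·1 = 0.41
  L_B = 0.47·(1−0.47)^0 = 0.47·1 = 0.47
  L_C = 0.66·(1−0.66)^0 = 0.66·1 = 0.66
Unnormalised posteriors:
  w_A·L_A = 0.53 × 0.41 = 0.2173
  w_B·L_B = 0.12 × 0.47 = 0.0564
  w_C·L_C = 0.35 × 0.66 = 0.231
Evidence: 0.2173 + 0.0564 + 0.231 = 0.5047
Responsibility of Cluster B: 0.0564 / 0.5047 ≈ 0.1117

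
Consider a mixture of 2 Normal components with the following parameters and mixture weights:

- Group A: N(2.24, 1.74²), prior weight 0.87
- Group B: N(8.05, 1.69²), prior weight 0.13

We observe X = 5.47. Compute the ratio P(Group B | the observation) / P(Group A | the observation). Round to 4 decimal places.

0.2687

The posterior odds equal the prior odds times the likelihood ratio: (π_i/π_j)·(f_i(x)/f_j(x)).
Evaluate each component's likelihood at the observed value:
  f_A = (1/(1.74·√(2π)))·exp(−(5.47−2.24)²/(2·1.74²)) = 0.229277·exp(-1.72297) = 0.0409342
  f_B = (1/(1.69·√(2π)))·exp(−(5.47−8.05)²/(2·1.69²)) = 0.236061·exp(-1.16530) = 0.0736109
Posterior odds = (π_B·f_B) / (π_A·f_A) = (0.13·0.0736109) / (0.87·0.0409342) = 0.00956941 / 0.0356128 ≈ 0.2687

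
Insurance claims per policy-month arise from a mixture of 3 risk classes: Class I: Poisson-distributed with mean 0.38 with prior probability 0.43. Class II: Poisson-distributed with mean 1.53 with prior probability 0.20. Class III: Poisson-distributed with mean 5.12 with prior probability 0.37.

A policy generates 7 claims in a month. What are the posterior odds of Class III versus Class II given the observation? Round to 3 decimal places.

Only the two components matter; the odds are (π_i f_i(x)) / (π_j f_j(x)).
Component likelihoods at x = 7 claims:
  f_I = 1.55247e-07
  f_II = 0.000843216
  f_III = 0.109363
Odds = (0.37/0.20) × (0.109363/0.000843216) = 1.85 × 129.698 ≈ 239.941

239.941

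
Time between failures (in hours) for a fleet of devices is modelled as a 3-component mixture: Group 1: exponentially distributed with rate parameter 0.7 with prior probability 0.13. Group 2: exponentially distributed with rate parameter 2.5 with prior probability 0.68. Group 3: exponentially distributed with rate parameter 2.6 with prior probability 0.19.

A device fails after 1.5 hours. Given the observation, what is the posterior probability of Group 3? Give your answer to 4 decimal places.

0.1222

Apply Bayes' rule: the posterior for each component is proportional to its prior times its likelihood at x.
Component likelihoods at x = 1.5 hours:
  L_1 = 0.244956
  L_2 = 0.0587944
  L_3 = 0.052629
Prior × likelihood for each component:
  π_1·L_1 = 0.13 × 0.244956 = 0.0318443
  π_2·L_2 = 0.68 × 0.0587944 = 0.0399802
  π_3·L_3 = 0.19 × 0.052629 = 0.0099995
Evidence: 0.0318443 + 0.0399802 + 0.0099995 = 0.081824
So the posterior for Group 3 is 0.0099995 / 0.081824 ≈ 0.1222.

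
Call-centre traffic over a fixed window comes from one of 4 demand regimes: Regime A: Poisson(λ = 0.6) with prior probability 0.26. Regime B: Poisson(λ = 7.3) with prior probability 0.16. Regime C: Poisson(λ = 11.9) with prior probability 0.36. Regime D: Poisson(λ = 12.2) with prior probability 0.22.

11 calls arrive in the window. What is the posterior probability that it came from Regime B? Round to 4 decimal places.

0.1137

Apply Bayes' rule: the posterior for each component is proportional to its prior times its likelihood at x.
Poisson probabilities:
  p_A = e^(−0.6)·0.6^11/11! = 4.98806e-11
  p_B = e^(−7.3)·7.3^11/11! = 0.0530941
  p_C = e^(−11.9)·11.9^11/11! = 0.115281
  p_D = e^(−12.2)·12.2^11/11! = 0.112308
Unnormalised posteriors:
  π_A·p_A = 0.26 × 4.98806e-11 = 1.29689e-11
  π_B·p_B = 0.16 × 0.0530941 = 0.00849505
  π_C·p_C = 0.36 × 0.115281 = 0.041501
  π_D·p_D = 0.22 × 0.112308 = 0.0247077
Marginal: 1.29689e-11 + 0.00849505 + 0.041501 + 0.0247077 = 0.0747038
P(Regime B | x) = 0.00849505 / 0.0747038 ≈ 0.1137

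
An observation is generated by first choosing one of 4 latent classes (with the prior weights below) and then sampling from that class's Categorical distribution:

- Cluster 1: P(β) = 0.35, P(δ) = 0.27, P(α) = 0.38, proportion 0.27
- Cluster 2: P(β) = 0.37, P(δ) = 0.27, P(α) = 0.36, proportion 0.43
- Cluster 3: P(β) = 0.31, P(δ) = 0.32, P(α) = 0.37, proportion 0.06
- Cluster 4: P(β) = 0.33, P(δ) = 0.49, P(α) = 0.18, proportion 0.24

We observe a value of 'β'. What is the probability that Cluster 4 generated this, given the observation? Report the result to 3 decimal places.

0.225

P(component k | x) = π_k·f_k(x) / marginal(x), where marginal(x) = Σ_j π_j·f_j(x).
Evaluate each component's likelihood at the observed value:
  f_1 = P(β | comp) = 0.35
  f_2 = P(β | comp) = 0.37
  f_3 = P(β | comp) = 0.31
  f_4 = P(β | comp) = 0.33
Prior × likelihood for each component:
  π_1·f_1 = 0.27 × 0.35 = 0.0945
  π_2·f_2 = 0.43 × 0.37 = 0.1591
  π_3·f_3 = 0.06 × 0.31 = 0.0186
  π_4·f_4 = 0.24 × 0.33 = 0.0792
Evidence: 0.0945 + 0.1591 + 0.0186 + 0.0792 = 0.3514
Responsibility of Cluster 4: 0.0792 / 0.3514 ≈ 0.225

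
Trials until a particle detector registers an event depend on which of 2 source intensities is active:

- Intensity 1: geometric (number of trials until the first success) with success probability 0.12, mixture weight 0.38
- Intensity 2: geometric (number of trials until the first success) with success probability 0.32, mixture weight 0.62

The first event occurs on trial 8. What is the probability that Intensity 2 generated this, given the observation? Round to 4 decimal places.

By Bayes' theorem, P(k | x) = π_k f_k(x) / Σ_j π_j f_j(x).
Evaluate each component's likelihood at the observed value:
  f_1 = 0.0490411
  f_2 = 0.0215136
Prior × likelihood for each component:
  π_1·f_1 = 0.38 × 0.0490411 = 0.0186356
  π_2·f_2 = 0.62 × 0.0215136 = 0.0133384
Evidence: 0.0186356 + 0.0133384 = 0.031974
P(Intensity 2 | data) = 0.0133384 / 0.031974 ≈ 0.4172

0.4172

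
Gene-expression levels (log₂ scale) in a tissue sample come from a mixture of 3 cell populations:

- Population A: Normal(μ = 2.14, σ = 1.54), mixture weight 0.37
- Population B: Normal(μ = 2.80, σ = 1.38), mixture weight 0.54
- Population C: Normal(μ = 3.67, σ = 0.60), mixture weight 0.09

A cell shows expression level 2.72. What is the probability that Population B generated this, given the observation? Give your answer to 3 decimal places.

0.594

Apply Bayes' rule: the posterior for each component is proportional to its prior times its likelihood at x.
Component likelihoods at x = 2.72:
  L_A = (1/(1.54·√(2π)))·exp(−(2.72−2.14)²/(2·1.54²)) = 0.259053·exp(-0.07092) = 0.241317
  L_B = (1/(1.38·√(2π)))·exp(−(2.72−2.80)²/(2·1.38²)) = 0.289089·exp(-0.00168) = 0.288603
  L_C = (1/(0.60·√(2π)))·exp(−(2.72−3.67)²/(2·0.60²)) = 0.664904·exp(-1.25347) = 0.189838
Weight by the priors:
  w_A·L_A = 0.37 × 0.241317 = 0.0892873
  w_B·L_B = 0.54 × 0.288603 = 0.155846
  w_C·L_C = 0.09 × 0.189838 = 0.0170854
Sum: 0.0892873 + 0.155846 + 0.0170854 = 0.262218
So the posterior for Population B is 0.155846 / 0.262218 ≈ 0.594.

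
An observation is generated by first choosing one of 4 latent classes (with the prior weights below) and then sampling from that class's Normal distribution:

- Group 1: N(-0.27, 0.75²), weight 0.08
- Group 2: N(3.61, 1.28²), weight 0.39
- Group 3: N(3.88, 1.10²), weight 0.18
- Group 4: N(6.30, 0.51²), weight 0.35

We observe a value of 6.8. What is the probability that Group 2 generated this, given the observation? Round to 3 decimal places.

P(component k | x) = P(Z=k)·f_k(x) / marginal(x), where marginal(x) = Σ_j P(Z=j)·f_j(x).
Evaluate each component's likelihood at the observed value:
  f_1 = 2.68968e-20
  f_2 = 0.0139636
  f_3 = 0.0106995
  f_4 = 0.483754
Multiply by the mixture weights:
  P(Z=1)·f_1 = 0.08 × 2.68968e-20 = 2.15175e-21
  P(Z=2)·f_2 = 0.39 × 0.0139636 = 0.00544582
  P(Z=3)·f_3 = 0.18 × 0.0106995 = 0.00192592
  P(Z=4)·f_4 = 0.35 × 0.483754 = 0.169314
Sum: 2.15175e-21 + 0.00544582 + 0.00192592 + 0.169314 = 0.176686
P(Group 2 | the observation) ≈ 0.031

0.031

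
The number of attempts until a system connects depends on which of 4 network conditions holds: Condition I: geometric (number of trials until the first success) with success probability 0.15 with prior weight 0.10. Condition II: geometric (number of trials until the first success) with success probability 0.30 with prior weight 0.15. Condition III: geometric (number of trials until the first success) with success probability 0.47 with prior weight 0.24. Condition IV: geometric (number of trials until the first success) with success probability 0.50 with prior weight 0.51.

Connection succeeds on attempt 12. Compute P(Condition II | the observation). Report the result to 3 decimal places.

0.245

Posterior ∝ prior × likelihood, so P(k | x) ∝ w_k f_k(x); normalise over all components.
Evaluate each component's likelihood at the observed value:
  L_I = 0.15·(1−0.15)^11 = 0.15·0.167343 = 0.0251015
  L_II = 0.30·(1−0.30)^11 = 0.30·0.0197733 = 0.00593198
  L_III = 0.47·(1−0.47)^11 = 0.47·0.000926904 = 0.000435645
  L_IV = 0.50·(1−0.50)^11 = 0.50·0.000488281 = 0.000244141
Multiply by the mixture weights:
  w_I·L_I = 0.10 × 0.0251015 = 0.00251015
  w_II·L_II = 0.15 × 0.00593198 = 0.000889797
  w_III·L_III = 0.24 × 0.000435645 = 0.000104555
  w_IV·L_IV = 0.51 × 0.000244141 = 0.000124512
Denominator: 0.00251015 + 0.000889797 + 0.000104555 + 0.000124512 = 0.00362901
P(Condition II | 12) ≈ 0.245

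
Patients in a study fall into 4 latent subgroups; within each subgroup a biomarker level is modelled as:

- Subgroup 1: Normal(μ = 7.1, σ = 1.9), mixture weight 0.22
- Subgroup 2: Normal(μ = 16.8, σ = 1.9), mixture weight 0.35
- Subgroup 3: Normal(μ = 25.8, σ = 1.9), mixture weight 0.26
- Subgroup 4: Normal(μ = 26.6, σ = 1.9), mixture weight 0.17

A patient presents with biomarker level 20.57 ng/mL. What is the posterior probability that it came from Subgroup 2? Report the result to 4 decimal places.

Posterior ∝ prior × likelihood, so P(k | x) ∝ π_k f_k(x); normalise over all components.
Component likelihoods at x = 20.57 ng/mL:
  f_1 = 2.55975e-12
  f_2 = 0.0293243
  f_3 = 0.00475156
  f_4 = 0.00136455
Prior × likelihood for each component:
  π_1·f_1 = 0.22 × 2.55975e-12 = 5.63145e-13
  π_2·f_2 = 0.35 × 0.0293243 = 0.0102635
  π_3·f_3 = 0.26 × 0.00475156 = 0.00123541
  π_4·f_4 = 0.17 × 0.00136455 = 0.000231974
Sum: 5.63145e-13 + 0.0102635 + 0.00123541 + 0.000231974 = 0.0117309
P(Subgroup 2 | data) = 0.0102635 / 0.0117309 ≈ 0.8749

0.8749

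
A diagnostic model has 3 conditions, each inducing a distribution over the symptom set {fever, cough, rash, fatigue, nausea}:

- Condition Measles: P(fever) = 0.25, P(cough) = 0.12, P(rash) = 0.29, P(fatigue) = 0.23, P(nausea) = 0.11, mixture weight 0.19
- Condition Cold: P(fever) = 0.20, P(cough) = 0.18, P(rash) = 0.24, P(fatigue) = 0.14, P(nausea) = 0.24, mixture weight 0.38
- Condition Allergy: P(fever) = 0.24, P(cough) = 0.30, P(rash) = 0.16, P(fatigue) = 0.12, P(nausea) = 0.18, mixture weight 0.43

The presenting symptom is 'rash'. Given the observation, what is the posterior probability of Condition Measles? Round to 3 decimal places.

0.256

P(component k | x) = w_k·f_k(x) / marginal(x), where marginal(x) = Σ_j w_j·f_j(x).
Categorical probabilities:
  L_Measles = 0.29
  L_Cold = 0.24
  L_Allergy = 0.16
Unnormalised posteriors:
  w_Measles·L_Measles = 0.19 × 0.29 = 0.0551
  w_Cold·L_Cold = 0.38 × 0.24 = 0.0912
  w_Allergy·L_Allergy = 0.43 × 0.16 = 0.0688
Sum: 0.0551 + 0.0912 + 0.0688 = 0.2151
Responsibility of Condition Measles: 0.0551 / 0.2151 ≈ 0.256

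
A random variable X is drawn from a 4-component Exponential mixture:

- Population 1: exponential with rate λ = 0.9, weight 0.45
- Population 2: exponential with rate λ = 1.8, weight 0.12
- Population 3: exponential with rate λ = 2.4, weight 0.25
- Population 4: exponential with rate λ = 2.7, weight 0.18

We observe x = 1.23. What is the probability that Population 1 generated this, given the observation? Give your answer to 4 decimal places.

0.6487

P(component k | x) = π_k·f_k(x) / marginal(x), where marginal(x) = Σ_j π_j·f_j(x).
Exponential densities:
  p_1 = 0.9·e^(−0.9·1.23) = 0.9·e^(−1.1070) = 0.297494
  p_2 = 1.8·e^(−1.8·1.23) = 1.8·e^(−2.2140) = 0.196673
  p_3 = 2.4·e^(−2.4·1.23) = 2.4·e^(−2.9520) = 0.125364
  p_4 = 2.7·e^(−2.7·1.23) = 2.7·e^(−3.3210) = 0.0975151
Weight by the priors:
  π_1·p_1 = 0.45 × 0.297494 = 0.133872
  π_2·p_2 = 0.12 × 0.196673 = 0.0236007
  π_3·p_3 = 0.25 × 0.125364 = 0.0313411
  π_4·p_4 = 0.18 × 0.0975151 = 0.0175527
Sum: 0.133872 + 0.0236007 + 0.0313411 + 0.0175527 = 0.206367
Responsibility of Population 1: 0.133872 / 0.206367 ≈ 0.6487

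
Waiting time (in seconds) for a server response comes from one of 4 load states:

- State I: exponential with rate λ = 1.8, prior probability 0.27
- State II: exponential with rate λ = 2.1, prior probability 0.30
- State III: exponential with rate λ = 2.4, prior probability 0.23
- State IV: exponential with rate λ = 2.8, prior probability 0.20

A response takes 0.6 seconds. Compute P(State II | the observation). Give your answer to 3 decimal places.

By Bayes' theorem, P(k | x) = P(Z=k) f_k(x) / Σ_j P(Z=j) f_j(x).
Component likelihoods at x = 0.6 seconds:
  f_I = 0.611272
  f_II = 0.595673
  f_III = 0.568627
  f_IV = 0.521847
Weight by the priors:
  P(Z=I)·f_I = 0.27 × 0.611272 = 0.165043
  P(Z=II)·f_II = 0.30 × 0.595673 = 0.178702
  P(Z=III)·f_III = 0.23 × 0.568627 = 0.130784
  P(Z=IV)·f_IV = 0.20 × 0.521847 = 0.104369
Denominator: 0.165043 + 0.178702 + 0.130784 + 0.104369 = 0.578899
So the posterior for State II is 0.178702 / 0.578899 ≈ 0.309.

0.309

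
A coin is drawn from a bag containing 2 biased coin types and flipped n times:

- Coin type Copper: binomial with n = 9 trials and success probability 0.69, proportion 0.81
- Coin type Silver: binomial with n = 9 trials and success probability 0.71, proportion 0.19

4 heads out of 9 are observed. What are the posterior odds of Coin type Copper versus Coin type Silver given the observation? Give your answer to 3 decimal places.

5.308

Only the two components matter; the odds are (π_i f_i(x)) / (π_j f_j(x)).
Component likelihoods at x = 4 heads out of 9:
  L_Copper = 0.0817665
  L_Silver = 0.0656741
Posterior odds = (π_Copper·L_Copper) / (π_Silver·L_Silver) = (0.81·0.0817665) / (0.19·0.0656741) = 0.0662309 / 0.0124781 ≈ 5.308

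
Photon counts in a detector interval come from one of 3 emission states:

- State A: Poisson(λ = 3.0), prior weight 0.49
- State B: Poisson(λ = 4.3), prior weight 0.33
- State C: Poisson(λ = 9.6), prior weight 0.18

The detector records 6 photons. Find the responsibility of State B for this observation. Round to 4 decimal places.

Apply Bayes' rule: the posterior for each component is proportional to its prior times its likelihood at x.
Component likelihoods at x = 6 photons:
  f_A = 0.0504094
  f_B = 0.119127
  f_C = 0.0736322
Weight by the priors:
  π_A·f_A = 0.49 × 0.0504094 = 0.0247006
  π_B·f_B = 0.33 × 0.119127 = 0.0393121
  π_C·f_C = 0.18 × 0.0736322 = 0.0132538
Marginal: 0.0247006 + 0.0393121 + 0.0132538 = 0.0772665
P(State B | data) ≈ 0.5088

0.5088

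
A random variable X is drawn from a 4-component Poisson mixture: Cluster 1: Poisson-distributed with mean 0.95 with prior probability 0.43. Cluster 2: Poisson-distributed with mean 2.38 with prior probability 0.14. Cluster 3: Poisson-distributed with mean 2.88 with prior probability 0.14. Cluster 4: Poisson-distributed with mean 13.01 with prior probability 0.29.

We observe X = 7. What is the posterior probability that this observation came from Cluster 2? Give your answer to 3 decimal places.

The responsibility of component k is π_k f_k(x) divided by Σ_j π_j f_j(x).
Evaluate each component's likelihood at the observed value:
  L_1 = e^(−0.95)·0.95^7/7! = 5.35864e-05
  L_2 = e^(−2.38)·2.38^7/7! = 0.00794305
  L_3 = e^(−2.88)·2.88^7/7! = 0.0183041
  L_4 = e^(−13.01)·13.01^7/7! = 0.0280117
Prior × likelihood for each component:
  π_1·L_1 = 0.43 × 5.35864e-05 = 2.30422e-05
  π_2·L_2 = 0.14 × 0.00794305 = 0.00111203
  π_3·L_3 = 0.14 × 0.0183041 = 0.00256258
  π_4·L_4 = 0.29 × 0.0280117 = 0.00812339
Denominator: 2.30422e-05 + 0.00111203 + 0.00256258 + 0.00812339 = 0.011821
So the posterior for Cluster 2 is 0.00111203 / 0.011821 ≈ 0.094.

0.094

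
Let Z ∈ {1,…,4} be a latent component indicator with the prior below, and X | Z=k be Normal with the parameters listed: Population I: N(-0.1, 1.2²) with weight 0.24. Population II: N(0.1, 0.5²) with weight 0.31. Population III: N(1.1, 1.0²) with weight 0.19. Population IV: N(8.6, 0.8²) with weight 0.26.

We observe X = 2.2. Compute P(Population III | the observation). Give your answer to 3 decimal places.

0.765

Posterior ∝ prior × likelihood, so P(k | x) ∝ π_k f_k(x); normalise over all components.
Evaluate each component's likelihood at the observed value:
  L_I = (1/(1.2·√(2π)))·exp(−(2.2−-0.1)²/(2·1.2²)) = 0.332452·exp(-1.83681) = 0.0529681
  L_II = (1/(0.5·√(2π)))·exp(−(2.2−0.1)²/(2·0.5²)) = 0.797885·exp(-8.82000) = 0.000117886
  L_III = (1/(1.0·√(2π)))·exp(−(2.2−1.1)²/(2·1.0²)) = 0.398942·exp(-0.60500) = 0.217852
  L_IV = (1/(0.8·√(2π)))·exp(−(2.2−8.6)²/(2·0.8²)) = 0.498678·exp(-32.00000) = 6.31534e-15
Prior × likelihood for each component:
  π_I·L_I = 0.24 × 0.0529681 = 0.0127123
  π_II·L_II = 0.31 × 0.000117886 = 3.65447e-05
  π_III·L_III = 0.19 × 0.217852 = 0.0413919
  π_IV·L_IV = 0.26 × 6.31534e-15 = 1.64199e-15
Sum: 0.0127123 + 3.65447e-05 + 0.0413919 + 1.64199e-15 = 0.0541408
So the posterior for Population III is 0.0413919 / 0.0541408 ≈ 0.765.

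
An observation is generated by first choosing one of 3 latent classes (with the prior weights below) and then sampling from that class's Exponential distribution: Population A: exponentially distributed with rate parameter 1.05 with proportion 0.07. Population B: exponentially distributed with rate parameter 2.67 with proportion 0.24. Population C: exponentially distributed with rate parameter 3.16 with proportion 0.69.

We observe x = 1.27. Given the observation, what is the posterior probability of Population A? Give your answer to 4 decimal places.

P(component k | x) = w_k·f_k(x) / marginal(x), where marginal(x) = Σ_j w_j·f_j(x).
Component likelihoods at x = 1.27:
  f_A = 1.05·e^(−1.05·1.27) = 1.05·e^(−1.3335) = 0.276731
  f_B = 2.67·e^(−2.67·1.27) = 2.67·e^(−3.3909) = 0.0899212
  f_C = 3.16·e^(−3.16·1.27) = 3.16·e^(−4.0132) = 0.0571185
Multiply by the mixture weights:
  w_A·f_A = 0.07 × 0.276731 = 0.0193712
  w_B·f_B = 0.24 × 0.0899212 = 0.0215811
  w_C·f_C = 0.69 × 0.0571185 = 0.0394117
Sum: 0.0193712 + 0.0215811 + 0.0394117 = 0.080364
So the posterior for Population A is 0.0193712 / 0.080364 ≈ 0.2410.

0.2410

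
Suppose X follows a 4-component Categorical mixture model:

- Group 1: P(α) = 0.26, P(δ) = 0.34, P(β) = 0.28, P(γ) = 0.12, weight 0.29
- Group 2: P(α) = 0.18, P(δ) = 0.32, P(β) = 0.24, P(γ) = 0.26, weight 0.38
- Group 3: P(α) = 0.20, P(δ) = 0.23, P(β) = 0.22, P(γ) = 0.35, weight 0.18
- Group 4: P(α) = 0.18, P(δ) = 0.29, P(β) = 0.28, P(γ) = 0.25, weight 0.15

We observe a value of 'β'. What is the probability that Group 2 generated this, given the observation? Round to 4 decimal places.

0.3591

Posterior ∝ prior × likelihood, so P(k | x) ∝ w_k f_k(x); normalise over all components.
Component likelihoods at x = 'β':
  p_1 = P(β | comp) = 0.28
  p_2 = P(β | comp) = 0.24
  p_3 = P(β | comp) = 0.22
  p_4 = P(β | comp) = 0.28
Multiply by the mixture weights:
  w_1·p_1 = 0.29 × 0.28 = 0.0812
  w_2·p_2 = 0.38 × 0.24 = 0.0912
  w_3·p_3 = 0.18 × 0.22 = 0.0396
  w_4·p_4 = 0.15 × 0.28 = 0.042
Evidence: 0.0812 + 0.0912 + 0.0396 + 0.042 = 0.254
P(Group 2 | the observation) ≈ 0.3591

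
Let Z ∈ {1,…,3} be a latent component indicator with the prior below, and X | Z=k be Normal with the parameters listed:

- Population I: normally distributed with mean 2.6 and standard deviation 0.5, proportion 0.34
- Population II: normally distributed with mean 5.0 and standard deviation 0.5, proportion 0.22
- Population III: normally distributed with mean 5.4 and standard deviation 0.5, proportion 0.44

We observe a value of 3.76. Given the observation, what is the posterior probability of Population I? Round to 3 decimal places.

Apply Bayes' rule: the posterior for each component is proportional to its prior times its likelihood at x.
Normal densities:
  f_I = 0.0540962
  f_II = 0.0368466
  f_III = 0.00367945
Weight by the priors:
  π_I·f_I = 0.34 × 0.0540962 = 0.0183927
  π_II·f_II = 0.22 × 0.0368466 = 0.00810626
  π_III·f_III = 0.44 × 0.00367945 = 0.00161896
Normaliser: 0.0183927 + 0.00810626 + 0.00161896 = 0.0281179
So the posterior for Population I is 0.0183927 / 0.0281179 ≈ 0.654.

0.654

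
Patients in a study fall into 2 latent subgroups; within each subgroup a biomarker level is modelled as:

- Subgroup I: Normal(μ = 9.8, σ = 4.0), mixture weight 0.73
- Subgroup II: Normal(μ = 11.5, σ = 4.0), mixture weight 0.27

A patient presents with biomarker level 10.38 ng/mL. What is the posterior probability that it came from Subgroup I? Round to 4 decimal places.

0.7356

Apply Bayes' rule: the posterior for each component is proportional to its prior times its likelihood at x.
Normal densities:
  f_I = (1/(4.0·√(2π)))·exp(−(10.38−9.8)²/(2·4.0²)) = 0.099736·exp(-0.01051) = 0.0986926
  f_II = (1/(4.0·√(2π)))·exp(−(10.38−11.5)²/(2·4.0²)) = 0.099736·exp(-0.03920) = 0.0959016
Weight by the priors:
  P(Z=I)·f_I = 0.73 × 0.0986926 = 0.0720456
  P(Z=II)·f_II = 0.27 × 0.0959016 = 0.0258934
Normaliser: 0.0720456 + 0.0258934 = 0.097939
Responsibility of Subgroup I: 0.0720456 / 0.097939 ≈ 0.7356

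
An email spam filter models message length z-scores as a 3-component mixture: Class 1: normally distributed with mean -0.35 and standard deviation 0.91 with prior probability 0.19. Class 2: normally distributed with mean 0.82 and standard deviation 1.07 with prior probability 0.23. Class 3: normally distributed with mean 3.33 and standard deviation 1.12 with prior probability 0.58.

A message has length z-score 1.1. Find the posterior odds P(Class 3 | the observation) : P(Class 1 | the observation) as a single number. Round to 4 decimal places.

Since P(k|x) ∝ P(Z=k) f_k(x), the posterior odds are P(Z=i) f_i(x) / (P(Z=j) f_j(x)).
Component likelihoods at x = 1.1:
  f_1 = (1/(0.91·√(2π)))·exp(−(1.1−-0.35)²/(2·0.91²)) = 0.438398·exp(-1.26947) = 0.123181
  f_2 = (1/(1.07·√(2π)))·exp(−(1.1−0.82)²/(2·1.07²)) = 0.372843·exp(-0.03424) = 0.360294
  f_3 = (1/(1.12·√(2π)))·exp(−(1.1−3.33)²/(2·1.12²)) = 0.356198·exp(-1.98218) = 0.0490728
Odds = (0.58/0.19) × (0.0490728/0.123181) = 3.05263 × 0.39838 ≈ 1.2161

1.2161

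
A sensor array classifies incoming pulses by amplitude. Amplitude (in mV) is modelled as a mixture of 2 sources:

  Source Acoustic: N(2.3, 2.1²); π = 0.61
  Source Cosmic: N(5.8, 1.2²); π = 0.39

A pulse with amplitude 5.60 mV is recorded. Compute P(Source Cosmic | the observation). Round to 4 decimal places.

By Bayes' theorem, P(k | x) = w_k f_k(x) / Σ_j w_j f_j(x).
Evaluate each component's likelihood at the observed value:
  f_Acoustic = (1/(2.1·√(2π)))·exp(−(5.60−2.3)²/(2·2.1²)) = 0.189973·exp(-1.23469) = 0.0552675
  f_Cosmic = (1/(1.2·√(2π)))·exp(−(5.60−5.8)²/(2·1.2²)) = 0.332452·exp(-0.01389) = 0.327866
Multiply by the mixture weights:
  w_Acoustic·f_Acoustic = 0.61 × 0.0552675 = 0.0337132
  w_Cosmic·f_Cosmic = 0.39 × 0.327866 = 0.127868
Sum: 0.0337132 + 0.127868 = 0.161581
So the posterior for Source Cosmic is 0.127868 / 0.161581 ≈ 0.7914.

0.7914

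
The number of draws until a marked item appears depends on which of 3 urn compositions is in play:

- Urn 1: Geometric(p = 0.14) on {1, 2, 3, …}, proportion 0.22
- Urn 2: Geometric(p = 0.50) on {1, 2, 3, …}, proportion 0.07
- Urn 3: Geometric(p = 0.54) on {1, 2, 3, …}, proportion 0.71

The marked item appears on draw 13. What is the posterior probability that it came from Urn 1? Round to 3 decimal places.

0.992

The responsibility of component k is w_k f_k(x) divided by Σ_j w_j f_j(x).
Component likelihoods at x = 13:
  L_1 = 0.14·(1−0.14)^12 = 0.14·0.163675 = 0.0229145
  L_2 = 0.50·(1−0.50)^12 = 0.50·0.000244141 = 0.00012207
  L_3 = 0.54·(1−0.54)^12 = 0.54·8.97623e-05 = 4.84716e-05
Multiply by the mixture weights:
  w_1·L_1 = 0.22 × 0.0229145 = 0.00504118
  w_2·L_2 = 0.07 × 0.00012207 = 8.54492e-06
  w_3·L_3 = 0.71 × 4.84716e-05 = 3.44149e-05
Evidence: 0.00504118 + 8.54492e-06 + 3.44149e-05 = 0.00508414
P(Urn 1 | 13) ≈ 0.992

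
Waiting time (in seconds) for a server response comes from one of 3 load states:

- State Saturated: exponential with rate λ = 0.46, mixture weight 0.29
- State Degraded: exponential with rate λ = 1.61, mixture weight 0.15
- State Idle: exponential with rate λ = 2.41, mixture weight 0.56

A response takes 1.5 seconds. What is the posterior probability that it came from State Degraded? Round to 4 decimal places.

0.1729

Apply Bayes' rule: the posterior for each component is proportional to its prior times its likelihood at x.
Evaluate each component's likelihood at the observed value:
  f_Saturated = 0.46·e^(−0.46·1.5) = 0.46·e^(−0.6900) = 0.230725
  f_Degraded = 1.61·e^(−1.61·1.5) = 1.61·e^(−2.4150) = 0.143881
  f_Idle = 2.41·e^(−2.41·1.5) = 2.41·e^(−3.6150) = 0.0648698
Multiply by the mixture weights:
  π_Saturated·f_Saturated = 0.29 × 0.230725 = 0.0669102
  π_Degraded·f_Degraded = 0.15 × 0.143881 = 0.0215822
  π_Idle·f_Idle = 0.56 × 0.0648698 = 0.0363271
Denominator: 0.0669102 + 0.0215822 + 0.0363271 = 0.12482
So the posterior for State Degraded is 0.0215822 / 0.12482 ≈ 0.1729.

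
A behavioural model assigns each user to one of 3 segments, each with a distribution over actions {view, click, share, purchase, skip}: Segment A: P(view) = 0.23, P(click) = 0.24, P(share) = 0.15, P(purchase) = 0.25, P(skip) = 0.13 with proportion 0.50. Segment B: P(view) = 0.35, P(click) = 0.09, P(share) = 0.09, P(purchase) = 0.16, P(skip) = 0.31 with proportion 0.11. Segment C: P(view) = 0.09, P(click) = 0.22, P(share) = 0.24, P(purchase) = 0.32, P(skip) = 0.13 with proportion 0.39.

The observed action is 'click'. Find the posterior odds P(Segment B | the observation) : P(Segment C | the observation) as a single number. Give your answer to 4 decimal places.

0.1154

Posterior odds = (w_i f_i(x)) / (w_j f_j(x)); the normalising sum cancels.
Component likelihoods at x = 'click':
  L_A = 0.24
  L_B = 0.09
  L_C = 0.22
0.0099 / 0.0858 ≈ 0.1154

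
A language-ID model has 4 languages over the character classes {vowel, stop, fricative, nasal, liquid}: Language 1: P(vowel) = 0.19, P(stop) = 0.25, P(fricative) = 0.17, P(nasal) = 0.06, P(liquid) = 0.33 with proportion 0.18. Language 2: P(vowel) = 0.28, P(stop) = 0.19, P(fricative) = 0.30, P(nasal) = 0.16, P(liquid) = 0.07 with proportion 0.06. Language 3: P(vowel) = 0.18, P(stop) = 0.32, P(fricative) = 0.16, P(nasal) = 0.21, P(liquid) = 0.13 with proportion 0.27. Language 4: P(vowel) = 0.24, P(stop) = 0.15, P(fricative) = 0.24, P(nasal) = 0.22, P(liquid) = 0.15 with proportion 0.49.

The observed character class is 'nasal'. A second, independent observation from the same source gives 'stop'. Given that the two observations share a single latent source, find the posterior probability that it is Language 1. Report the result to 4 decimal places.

0.0695

Posterior ∝ prior × likelihood, so P(k | x) ∝ w_k f_k(x); normalise over all components.
Since both observations come from the same component, the likelihood for component k is f_k(x₁)·f_k(x₂).
  f_1 = [P(nasal | comp) = 0.06] × [0.25] = 0.015
  f_2 = [P(nasal | comp) = 0.16] × [0.19] = 0.0304
  f_3 = [P(nasal | comp) = 0.21] × [0.32] = 0.0672
  f_4 = [P(nasal | comp) = 0.22] × [0.15] = 0.033
Prior × likelihood for each component:
  w_1·f_1 = 0.18 × 0.015 = 0.0027
  w_2·f_2 = 0.06 × 0.0304 = 0.001824
  w_3·f_3 = 0.27 × 0.0672 = 0.018144
  w_4·f_4 = 0.49 × 0.033 = 0.01617
Evidence: 0.0027 + 0.001824 + 0.018144 + 0.01617 = 0.038838
P(Language 1 | x₁,x₂) ≈ 0.0695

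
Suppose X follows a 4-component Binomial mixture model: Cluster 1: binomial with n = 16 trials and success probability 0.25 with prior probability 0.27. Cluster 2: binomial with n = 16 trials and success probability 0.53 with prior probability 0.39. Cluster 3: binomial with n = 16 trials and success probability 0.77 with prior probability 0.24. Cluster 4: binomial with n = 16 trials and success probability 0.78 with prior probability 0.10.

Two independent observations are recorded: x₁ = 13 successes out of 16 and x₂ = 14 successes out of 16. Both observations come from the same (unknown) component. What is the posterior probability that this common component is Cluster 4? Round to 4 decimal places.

0.3204

P(component k | x) = w_k·f_k(x) / marginal(x), where marginal(x) = Σ_j w_j·f_j(x).
Since both observations come from the same component, the likelihood for component k is f_k(x₁)·f_k(x₂).
  L_1 = [C(16,13)·0.25^13·0.75^3 = 560·1.49012e-08·0.421875 = 3.5204e-06] × [2.51457e-07] = 8.85229e-13
  L_2 = [C(16,13)·0.53^13·0.47^3 = 560·0.000260367·0.103823 = 0.015138] × [0.00365796] = 5.53741e-05
  L_3 = [C(16,13)·0.77^13·0.23^3 = 560·0.0334487·0.012167 = 0.227903] × [0.163496] = 0.0372613
  L_4 = [C(16,13)·0.78^13·0.22^3 = 560·0.0395576·0.010648 = 0.235877] × [0.179205] = 0.0422705
Weight by the priors:
  w_1·L_1 = 0.27 × 8.85229e-13 = 2.39012e-13
  w_2·L_2 = 0.39 × 5.53741e-05 = 2.15959e-05
  w_3·L_3 = 0.24 × 0.0372613 = 0.00894271
  w_4·L_4 = 0.10 × 0.0422705 = 0.00422705
Evidence: 2.39012e-13 + 2.15959e-05 + 0.00894271 + 0.00422705 = 0.0131914
Responsibility of Cluster 4: 0.00422705 / 0.0131914 ≈ 0.3204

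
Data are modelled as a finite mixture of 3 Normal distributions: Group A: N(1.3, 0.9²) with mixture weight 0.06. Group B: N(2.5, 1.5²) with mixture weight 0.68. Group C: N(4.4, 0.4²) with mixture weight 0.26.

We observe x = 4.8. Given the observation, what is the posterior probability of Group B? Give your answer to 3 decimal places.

0.262

By Bayes' theorem, P(k | x) = w_k f_k(x) / Σ_j w_j f_j(x).
Evaluate each component's likelihood at the observed value:
  p_A = (1/(0.9·√(2π)))·exp(−(4.8−1.3)²/(2·0.9²)) = 0.443269·exp(-7.56173) = 0.000230489
  p_B = (1/(1.5·√(2π)))·exp(−(4.8−2.5)²/(2·1.5²)) = 0.265962·exp(-1.17556) = 0.0820883
  p_C = (1/(0.4·√(2π)))·exp(−(4.8−4.4)²/(2·0.4²)) = 0.997356·exp(-0.50000) = 0.604927
Weight by the priors:
  w_A·p_A = 0.06 × 0.000230489 = 1.38294e-05
  w_B·p_B = 0.68 × 0.0820883 = 0.0558201
  w_C·p_C = 0.26 × 0.604927 = 0.157281
Marginal: 1.38294e-05 + 0.0558201 + 0.157281 = 0.213115
P(Group B | 4.8) ≈ 0.262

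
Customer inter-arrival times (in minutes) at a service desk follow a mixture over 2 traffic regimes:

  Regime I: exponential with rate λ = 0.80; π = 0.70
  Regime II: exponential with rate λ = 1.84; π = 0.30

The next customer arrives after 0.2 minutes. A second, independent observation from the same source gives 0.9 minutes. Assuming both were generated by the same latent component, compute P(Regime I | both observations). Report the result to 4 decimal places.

Posterior ∝ prior × likelihood, so P(k | x) ∝ P(Z=k) f_k(x); normalise over all components.
Since both observations come from the same component, the likelihood for component k is f_k(x₁)·f_k(x₂).
  L_I = [0.80·e^(−0.80·0.2) = 0.80·e^(−0.1600) = 0.681715] × [0.389402] = 0.265461
  L_II = [1.84·e^(−1.84·0.2) = 1.84·e^(−0.3680) = 1.2735] × [0.351258] = 0.447325
Prior × likelihood for each component:
  P(Z=I)·L_I = 0.70 × 0.265461 = 0.185823
  P(Z=II)·L_II = 0.30 × 0.447325 = 0.134198
Marginal: 0.185823 + 0.134198 = 0.32002
P(Regime I | x) = 0.185823 / 0.32002 ≈ 0.5807

0.5807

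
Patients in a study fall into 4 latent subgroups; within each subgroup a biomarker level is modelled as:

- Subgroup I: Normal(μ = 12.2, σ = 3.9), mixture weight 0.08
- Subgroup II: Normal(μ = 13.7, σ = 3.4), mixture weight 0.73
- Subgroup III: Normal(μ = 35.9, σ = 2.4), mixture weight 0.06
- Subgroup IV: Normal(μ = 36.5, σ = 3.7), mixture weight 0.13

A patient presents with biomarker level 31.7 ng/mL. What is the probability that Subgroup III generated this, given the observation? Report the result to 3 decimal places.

By Bayes' theorem, P(k | x) = π_k f_k(x) / Σ_j π_j f_j(x).
Evaluate each component's likelihood at the observed value:
  L_I = (1/(3.9·√(2π)))·exp(−(31.7−12.2)²/(2·3.9²)) = 0.102293·exp(-12.50000) = 3.8121e-07
  L_II = (1/(3.4·√(2π)))·exp(−(31.7−13.7)²/(2·3.4²)) = 0.117336·exp(-14.01384) = 9.62271e-08
  L_III = (1/(2.4·√(2π)))·exp(−(31.7−35.9)²/(2·2.4²)) = 0.166226·exp(-1.53125) = 0.0359489
  L_IV = (1/(3.7·√(2π)))·exp(−(31.7−36.5)²/(2·3.7²)) = 0.107822·exp(-0.84149) = 0.0464787
Prior × likelihood for each component:
  π_I·L_I = 0.08 × 3.8121e-07 = 3.04968e-08
  π_II·L_II = 0.73 × 9.62271e-08 = 7.02458e-08
  π_III·L_III = 0.06 × 0.0359489 = 0.00215693
  π_IV·L_IV = 0.13 × 0.0464787 = 0.00604223
Denominator: 3.04968e-08 + 7.02458e-08 + 0.00215693 + 0.00604223 = 0.00819926
P(Subgroup III | the observation) = 0.00215693 / 0.00819926 ≈ 0.263

0.263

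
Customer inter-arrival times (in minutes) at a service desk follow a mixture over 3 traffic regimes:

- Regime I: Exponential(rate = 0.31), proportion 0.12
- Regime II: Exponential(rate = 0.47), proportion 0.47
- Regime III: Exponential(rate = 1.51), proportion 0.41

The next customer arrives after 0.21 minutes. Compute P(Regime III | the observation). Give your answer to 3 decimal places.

0.657

Apply Bayes' rule: the posterior for each component is proportional to its prior times its likelihood at x.
Component likelihoods at x = 0.21 minutes:
  p_I = 0.31·e^(−0.31·0.21) = 0.31·e^(−0.0651) = 0.290462
  p_II = 0.47·e^(−0.47·0.21) = 0.47·e^(−0.0987) = 0.425827
  p_III = 1.51·e^(−1.51·0.21) = 1.51·e^(−0.3171) = 1.09967
Unnormalised posteriors:
  P(Z=I)·p_I = 0.12 × 0.290462 = 0.0348554
  P(Z=II)·p_II = 0.47 × 0.425827 = 0.200139
  P(Z=III)·p_III = 0.41 × 1.09967 = 0.450864
Marginal: 0.0348554 + 0.200139 + 0.450864 = 0.685859
Responsibility of Regime III: 0.450864 / 0.685859 ≈ 0.657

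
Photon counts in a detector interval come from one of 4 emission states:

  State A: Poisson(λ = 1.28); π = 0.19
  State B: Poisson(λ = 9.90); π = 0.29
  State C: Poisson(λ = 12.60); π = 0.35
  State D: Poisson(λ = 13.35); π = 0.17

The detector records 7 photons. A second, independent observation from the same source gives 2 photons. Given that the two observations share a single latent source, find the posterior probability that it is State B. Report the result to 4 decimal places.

The responsibility of component k is w_k f_k(x) divided by Σ_j w_j f_j(x).
Since both observations come from the same component, the likelihood for component k is f_k(x₁)·f_k(x₂).
  p_A = [0.000310558] × [0.227768] = 7.07352e-05
  p_B = [0.0927898] × [0.00245881] = 0.000228153
  p_C = [0.0337328] × [0.000267671] = 9.02929e-06
  p_D = [0.023884] × [0.000141939] = 3.39007e-06
Prior × likelihood for each component:
  w_A·p_A = 0.19 × 7.07352e-05 = 1.34397e-05
  w_B·p_B = 0.29 × 0.000228153 = 6.61643e-05
  w_C·p_C = 0.35 × 9.02929e-06 = 3.16025e-06
  w_D·p_D = 0.17 × 3.39007e-06 = 5.76311e-07
Marginal: 1.34397e-05 + 6.61643e-05 + 3.16025e-06 + 5.76311e-07 = 8.33405e-05
P(State B | x) ≈ 0.7939

0.7939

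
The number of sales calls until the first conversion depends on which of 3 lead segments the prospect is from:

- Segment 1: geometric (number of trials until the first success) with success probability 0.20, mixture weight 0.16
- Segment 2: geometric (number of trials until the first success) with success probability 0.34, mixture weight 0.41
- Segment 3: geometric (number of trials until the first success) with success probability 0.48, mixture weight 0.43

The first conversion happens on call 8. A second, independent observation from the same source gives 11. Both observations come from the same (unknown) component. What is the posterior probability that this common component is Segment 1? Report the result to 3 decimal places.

Posterior ∝ prior × likelihood, so P(k | x) ∝ π_k f_k(x); normalise over all components.
Since both observations come from the same component, the likelihood for component k is f_k(x₁)·f_k(x₂).
  p_1 = [0.041943] × [0.0214748] = 0.00090072
  p_2 = [0.0185475] × [0.00533235] = 9.89019e-05
  p_3 = [0.00493474] × [0.000693865] = 3.42404e-06
Weight by the priors:
  π_1·p_1 = 0.16 × 0.00090072 = 0.000144115
  π_2·p_2 = 0.41 × 9.89019e-05 = 4.05498e-05
  π_3·p_3 = 0.43 × 3.42404e-06 = 1.47234e-06
Evidence: 0.000144115 + 4.05498e-05 + 1.47234e-06 = 0.000186137
Responsibility of Segment 1: 0.000144115 / 0.000186137 ≈ 0.774

0.774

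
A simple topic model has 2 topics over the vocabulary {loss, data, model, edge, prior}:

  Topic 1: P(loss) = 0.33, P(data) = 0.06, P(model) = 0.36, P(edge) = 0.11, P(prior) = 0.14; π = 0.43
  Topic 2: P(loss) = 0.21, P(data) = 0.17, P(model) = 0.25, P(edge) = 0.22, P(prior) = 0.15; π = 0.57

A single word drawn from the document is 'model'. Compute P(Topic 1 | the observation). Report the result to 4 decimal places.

0.5207

Posterior ∝ prior × likelihood, so P(k | x) ∝ w_k f_k(x); normalise over all components.
Categorical probabilities:
  f_1 = 0.36
  f_2 = 0.25
Multiply by the mixture weights:
  w_1·f_1 = 0.43 × 0.36 = 0.1548
  w_2·f_2 = 0.57 × 0.25 = 0.1425
Sum: 0.1548 + 0.1425 = 0.2973
Responsibility of Topic 1: 0.1548 / 0.2973 ≈ 0.5207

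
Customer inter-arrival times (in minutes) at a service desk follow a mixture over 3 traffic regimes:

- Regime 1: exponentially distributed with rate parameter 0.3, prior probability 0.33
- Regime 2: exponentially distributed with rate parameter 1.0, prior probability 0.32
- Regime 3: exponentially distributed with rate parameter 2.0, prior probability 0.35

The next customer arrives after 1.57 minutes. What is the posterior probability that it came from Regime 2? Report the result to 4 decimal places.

P(component k | x) = w_k·f_k(x) / marginal(x), where marginal(x) = Σ_j w_j·f_j(x).
Exponential densities:
  L_1 = 0.3·e^(−0.3·1.57) = 0.3·e^(−0.4710) = 0.187313
  L_2 = 1.0·e^(−1.0·1.57) = 1.0·e^(−1.5700) = 0.208045
  L_3 = 2.0·e^(−2.0·1.57) = 2.0·e^(−3.1400) = 0.0865656
Unnormalised posteriors:
  w_1·L_1 = 0.33 × 0.187313 = 0.0618134
  w_2·L_2 = 0.32 × 0.208045 = 0.0665745
  w_3·L_3 = 0.35 × 0.0865656 = 0.030298
Normaliser: 0.0618134 + 0.0665745 + 0.030298 = 0.158686
P(Regime 2 | 1.57 minutes) = 0.0665745 / 0.158686 ≈ 0.4195

0.4195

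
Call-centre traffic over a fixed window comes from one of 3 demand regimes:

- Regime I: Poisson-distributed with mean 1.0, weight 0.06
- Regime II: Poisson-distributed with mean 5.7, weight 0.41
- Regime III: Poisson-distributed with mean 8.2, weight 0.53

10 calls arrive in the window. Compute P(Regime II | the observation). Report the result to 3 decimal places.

0.199

Posterior ∝ prior × likelihood, so P(k | x) ∝ π_k f_k(x); normalise over all components.
Component likelihoods at x = 10 calls:
  p_I = e^(−1.0)·1.0^10/10! = 1.01378e-07
  p_II = e^(−5.7)·5.7^10/10! = 0.0333816
  p_III = e^(−8.2)·8.2^10/10! = 0.104031
Unnormalised posteriors:
  π_I·p_I = 0.06 × 1.01378e-07 = 6.08266e-09
  π_II·p_II = 0.41 × 0.0333816 = 0.0136865
  π_III·p_III = 0.53 × 0.104031 = 0.0551362
Sum: 6.08266e-09 + 0.0136865 + 0.0551362 = 0.0688226
P(Regime II | the observation) = 0.0136865 / 0.0688226 ≈ 0.199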